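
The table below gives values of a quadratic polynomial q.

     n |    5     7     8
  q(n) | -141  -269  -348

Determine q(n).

Write q(n) = an^2 + bn + c. Substituting each data point gives a linear system:
  25a + 5b + c = -141
  49a + 7b + c = -269
  64a + 8b + c = -348
Solving the system yields a = -5, b = -4, c = 4.
So q(n) = -5n^2 - 4n + 4.
Check: q(8) = -348. ✓

q(n) = -5n^2 - 4n + 4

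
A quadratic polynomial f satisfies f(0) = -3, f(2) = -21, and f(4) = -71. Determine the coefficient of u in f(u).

Write f(u) = au^2 + bu + c. Substituting each data point gives a linear system:
  c = -3
  4a + 2b + c = -21
  16a + 4b + c = -71
Solving the system yields a = -4, b = -1, c = -3.
So f(u) = -4u^2 - u - 3.
The coefficient of u is -1.

-1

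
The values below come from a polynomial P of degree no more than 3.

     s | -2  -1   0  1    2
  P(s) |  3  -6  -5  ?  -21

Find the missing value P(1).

On equispaced nodes a degree-3 polynomial has vanishing fourth forward difference, so
  P(-2) - 4·P(-1) + 6·P(0) - 4·P(1) + P(2) = 0.
Substituting the known values and solving for P(1):
  -4·P(1) = 24
  P(1) = -6.

-6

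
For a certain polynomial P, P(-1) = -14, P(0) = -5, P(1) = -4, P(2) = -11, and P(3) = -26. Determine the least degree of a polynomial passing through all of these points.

2

Forward differences of the values at n = -1, 0, 1, 2, 3:
  P  : -14  -5  -4  -11  -26
  Δ  : 9  1  -7  -15
  Δ^2: -8  -8  -8
  Δ^3: 0  0
  Δ^4: 0
The second differences are constant (-8) and nonzero, while all higher differences vanish, so the minimal degree is 2.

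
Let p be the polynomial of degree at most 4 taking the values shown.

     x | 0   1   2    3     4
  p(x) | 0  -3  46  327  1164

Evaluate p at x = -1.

19

Write p(x) = ax^4 + bx^3 + cx^2 + dx + e. Substituting each data point gives a linear system:
  e = 0
  a + b + c + d + e = -3
  16a + 8b + 4c + 2d + e = 46
  81a + 27b + 9c + 3d + e = 327
  256a + 64b + 16c + 4d + e = 1164
Solving the system yields a = 6, b = -6, c = 2, d = -5, e = 0.
So p(x) = 6x^4 - 6x^3 + 2x^2 - 5x.
Then p(-1) = 19.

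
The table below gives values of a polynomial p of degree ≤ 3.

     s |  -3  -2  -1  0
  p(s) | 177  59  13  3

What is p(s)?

Write p(s) = as^3 + bs^2 + cs + d. Substituting each data point gives a linear system:
  -27a + 9b - 3c + d = 177
  -8a + 4b - 2c + d = 59
  -a + b - c + d = 13
  d = 3
Solving the system yields a = -6, b = 0, c = -4, d = 3.
So p(s) = -6s^3 - 4s + 3.
Check: p(-1) = 13. ✓

p(s) = -6s^3 - 4s + 3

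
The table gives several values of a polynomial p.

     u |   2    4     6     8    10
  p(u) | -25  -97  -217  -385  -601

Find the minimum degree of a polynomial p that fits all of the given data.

Forward differences of the values at u = 2, 4, 6, 8, 10:
  p  : -25  -97  -217  -385  -601
  Δ  : -72  -120  -168  -216
  Δ^2: -48  -48  -48
  Δ^3: 0  0
  Δ^4: 0
The second differences are constant (-48) and nonzero, while all higher differences vanish, so the minimal degree is 2.

2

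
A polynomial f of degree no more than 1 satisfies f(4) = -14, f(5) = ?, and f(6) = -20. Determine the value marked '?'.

-17

The 2 known points determine the degree-1 polynomial uniquely.
Write f(n) = an + b. Substituting each data point gives a linear system:
  4a + b = -14
  6a + b = -20
Solving the system yields a = -3, b = -2.
So f(n) = -3n - 2.
Then f(5) = -17.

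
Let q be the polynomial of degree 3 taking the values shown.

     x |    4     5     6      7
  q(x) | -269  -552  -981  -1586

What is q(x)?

Write q(x) = ax^3 + bx^2 + cx + d. Substituting each data point gives a linear system:
  64a + 16b + 4c + d = -269
  125a + 25b + 5c + d = -552
  216a + 36b + 6c + d = -981
  343a + 49b + 7c + d = -1586
Solving the system yields a = -5, b = 2, c = 4, d = 3.
So q(x) = -5x³ + 2x² + 4x + 3.
Check: q(7) = -1586. ✓

q(x) = -5x^3 + 2x^2 + 4x + 3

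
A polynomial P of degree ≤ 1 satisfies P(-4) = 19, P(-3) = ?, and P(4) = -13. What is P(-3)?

15

The 2 known points determine the degree-1 polynomial uniquely.
Write P(t) = at + b. Substituting each data point gives a linear system:
  -4a + b = 19
  4a + b = -13
Solving the system yields a = -4, b = 3.
So P(t) = -4t + 3.
Then P(-3) = 15.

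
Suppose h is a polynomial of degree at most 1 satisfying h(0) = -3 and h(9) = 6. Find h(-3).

Using the Lagrange interpolation formula with nodes 0, 9:
  L_0(t) = (t - 9) / -9
  L_1(t) = t / 9
Then h(t) = -3·L_0(t) + 6·L_1(t).
Expanding and collecting terms gives h(t) = t - 3.
Evaluating at t = -3: h(-3) = -6.

-6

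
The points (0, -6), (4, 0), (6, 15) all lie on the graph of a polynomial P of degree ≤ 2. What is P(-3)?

Using the Lagrange interpolation formula with nodes 0, 4, 6:
  L_0(u) = (u - 4)(u - 6) / 24
  L_1(u) = u(u - 6) / -8
  L_2(u) = u(u - 4) / 12
Then P(u) = -6·L_0(u) + 0·L_1(u) + 15·L_2(u).
Expanding and collecting terms gives P(u) = u^2 - (5/2)u - 6.
Evaluating at u = -3: P(-3) = 21/2.

21/2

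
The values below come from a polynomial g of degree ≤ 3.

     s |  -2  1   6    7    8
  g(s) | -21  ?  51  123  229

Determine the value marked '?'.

-9

The 4 known points determine the degree-3 polynomial uniquely.
Write g(s) = as^3 + bs^2 + cs + d. Substituting each data point gives a linear system:
  -8a + 4b - 2c + d = -21
  216a + 36b + 6c + d = 51
  343a + 49b + 7c + d = 123
  512a + 64b + 8c + d = 229
Solving the system yields a = 1, b = -4, c = -3, d = -3.
So g(s) = s^3 - 4s^2 - 3s - 3.
Then g(1) = -9.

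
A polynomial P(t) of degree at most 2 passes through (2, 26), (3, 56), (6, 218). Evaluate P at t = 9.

488

Write P(t) = at^2 + bt + c. Substituting each data point gives a linear system:
  4a + 2b + c = 26
  9a + 3b + c = 56
  36a + 6b + c = 218
Solving the system yields a = 6, b = 0, c = 2.
So P(t) = 6t^2 + 2.
Then P(9) = 488.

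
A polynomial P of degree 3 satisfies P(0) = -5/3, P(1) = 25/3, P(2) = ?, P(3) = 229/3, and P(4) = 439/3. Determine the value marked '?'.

The 4 known points determine the degree-3 polynomial uniquely.
Write P(s) = as^3 + bs^2 + cs + d. Substituting each data point gives a linear system:
  d = -5/3
  a + b + c + d = 25/3
  27a + 9b + 3c + d = 229/3
  64a + 16b + 4c + d = 439/3
Solving the system yields a = 1, b = 4, c = 5, d = -5/3.
So P(s) = s^3 + 4s^2 + 5s - 5/3.
Then P(2) = 97/3.

97/3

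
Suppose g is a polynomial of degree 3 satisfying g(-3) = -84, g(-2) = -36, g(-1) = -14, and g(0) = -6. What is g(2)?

Forward differences of the values at x = -3, -2, -1, 0:
  g  : -84  -36  -14  -6
  Δ  : 48  22  8
  Δ^2: -26  -14
  Δ^3: 12
The third differences are constant, confirming degree 3.
Interpolating (Newton forward form) and evaluating at x = 2 gives g(2) = 16.

16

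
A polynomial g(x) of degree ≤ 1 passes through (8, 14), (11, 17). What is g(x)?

g(x) = x + 6

Using the Lagrange interpolation formula with nodes 8, 11:
  L_0(x) = (x - 11) / -3
  L_1(x) = (x - 8) / 3
Then g(x) = 14·L_0(x) + 17·L_1(x).
Expanding and collecting terms gives g(x) = x + 6.
Check: g(8) = 14. ✓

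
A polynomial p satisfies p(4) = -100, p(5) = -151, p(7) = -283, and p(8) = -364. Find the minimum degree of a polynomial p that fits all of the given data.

2

Divided differences on the nodes 4, 5, 7, 8:
  order 0: -100  -151  -283  -364
  order 1: -51  -66  -81
  order 2: -5  -5
  order 3: 0
The order-2 divided differences are all -5 (nonzero) and every higher order vanishes, so the data lies on a polynomial of degree exactly 2.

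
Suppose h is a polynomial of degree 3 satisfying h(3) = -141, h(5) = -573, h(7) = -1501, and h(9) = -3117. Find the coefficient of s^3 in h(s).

Write h(s) = as^3 + bs^2 + cs + d. Substituting each data point gives a linear system:
  27a + 9b + 3c + d = -141
  125a + 25b + 5c + d = -573
  343a + 49b + 7c + d = -1501
  729a + 81b + 9c + d = -3117
Solving the system yields a = -4, b = -2, c = -4, d = -3.
So h(s) = -4s^3 - 2s^2 - 4s - 3.
The leading coefficient is -4.

-4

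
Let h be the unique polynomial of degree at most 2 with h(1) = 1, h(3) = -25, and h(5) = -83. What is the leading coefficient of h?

-4

Write h(u) = au^2 + bu + c. Substituting each data point gives a linear system:
  a + b + c = 1
  9a + 3b + c = -25
  25a + 5b + c = -83
Solving the system yields a = -4, b = 3, c = 2.
So h(u) = -4u^2 + 3u + 2.
The leading coefficient is -4.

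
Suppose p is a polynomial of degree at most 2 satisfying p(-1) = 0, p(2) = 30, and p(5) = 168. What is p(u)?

p(u) = 6u^2 + 4u - 2

Using the Lagrange interpolation formula with nodes -1, 2, 5:
  L_0(u) = (u - 2)(u - 5) / 18
  L_1(u) = (u + 1)(u - 5) / -9
  L_2(u) = (u + 1)(u - 2) / 18
Then p(u) = 0·L_0(u) + 30·L_1(u) + 168·L_2(u).
Expanding and collecting terms gives p(u) = 6u² + 4u - 2.
Check: p(2) = 30. ✓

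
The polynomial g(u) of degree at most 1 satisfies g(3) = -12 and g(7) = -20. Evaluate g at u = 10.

Using the Lagrange interpolation formula with nodes 3, 7:
  L_0(u) = (u - 7) / -4
  L_1(u) = (u - 3) / 4
Then g(u) = -12·L_0(u) - 20·L_1(u).
Expanding and collecting terms gives g(u) = -2u - 6.
Evaluating at u = 10: g(10) = -26.

-26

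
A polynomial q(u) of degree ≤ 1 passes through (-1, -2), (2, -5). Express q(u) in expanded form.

q(u) = -u - 3

Write q(u) = au + b. Substituting each data point gives a linear system:
  -a + b = -2
  2a + b = -5
Solving the system yields a = -1, b = -3.
So q(u) = -u - 3.
Check: q(2) = -5. ✓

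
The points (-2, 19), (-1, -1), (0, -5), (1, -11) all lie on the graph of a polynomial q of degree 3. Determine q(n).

q(n) = -3n^3 - n^2 - 2n - 5

Using the Lagrange interpolation formula with nodes -2, -1, 0, 1:
  L_0(n) = (n + 1)n(n - 1) / -6
  L_1(n) = (n + 2)n(n - 1) / 2
  L_2(n) = (n + 2)(n + 1)(n - 1) / -2
  L_3(n) = (n + 2)(n + 1)n / 6
Then q(n) = 19·L_0(n) - 1·L_1(n) - 5·L_2(n) - 11·L_3(n).
Expanding and collecting terms gives q(n) = -3n^3 - n^2 - 2n - 5.
Check: q(0) = -5. ✓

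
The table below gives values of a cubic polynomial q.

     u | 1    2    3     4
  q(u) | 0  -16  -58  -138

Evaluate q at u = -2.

12

Write q(u) = au^3 + bu^2 + cu + d. Substituting each data point gives a linear system:
  a + b + c + d = 0
  8a + 4b + 2c + d = -16
  27a + 9b + 3c + d = -58
  64a + 16b + 4c + d = -138
Solving the system yields a = -2, b = -1, c = 1, d = 2.
So q(u) = -2u³ - u² + u + 2.
Then q(-2) = 12.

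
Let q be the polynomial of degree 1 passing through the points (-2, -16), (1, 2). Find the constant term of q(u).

Write q(u) = au + b. Substituting each data point gives a linear system:
  -2a + b = -16
  a + b = 2
Solving the system yields a = 6, b = -4.
So q(u) = 6u - 4.
The constant term is -4.

-4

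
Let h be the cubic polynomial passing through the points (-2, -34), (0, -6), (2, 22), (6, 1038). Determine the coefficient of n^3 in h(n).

5

Write h(n) = an^3 + bn^2 + cn + d. Substituting each data point gives a linear system:
  -8a + 4b - 2c + d = -34
  d = -6
  8a + 4b + 2c + d = 22
  216a + 36b + 6c + d = 1038
Solving the system yields a = 5, b = 0, c = -6, d = -6.
So h(n) = 5n^3 - 6n - 6.
The leading coefficient is 5.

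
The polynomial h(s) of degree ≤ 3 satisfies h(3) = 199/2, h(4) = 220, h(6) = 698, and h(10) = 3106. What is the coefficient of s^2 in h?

1/2

Write h(s) = as^3 + bs^2 + cs + d. Substituting each data point gives a linear system:
  27a + 9b + 3c + d = 199/2
  64a + 16b + 4c + d = 220
  216a + 36b + 6c + d = 698
  1000a + 100b + 10c + d = 3106
Solving the system yields a = 3, b = 1/2, c = 6, d = -4.
So h(s) = 3s³ + (1/2)s² + 6s - 4.
The coefficient of s^2 is 1/2.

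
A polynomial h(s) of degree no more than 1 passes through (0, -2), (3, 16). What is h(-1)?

-8

Write h(s) = as + b. Substituting each data point gives a linear system:
  b = -2
  3a + b = 16
Solving the system yields a = 6, b = -2.
So h(s) = 6s - 2.
Then h(-1) = -8.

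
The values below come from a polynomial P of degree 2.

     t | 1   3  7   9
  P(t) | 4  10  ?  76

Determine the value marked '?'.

The 3 known points determine the degree-2 polynomial uniquely.
Write P(t) = at^2 + bt + c. Substituting each data point gives a linear system:
  a + b + c = 4
  9a + 3b + c = 10
  81a + 9b + c = 76
Solving the system yields a = 1, b = -1, c = 4.
So P(t) = t^2 - t + 4.
Then P(7) = 46.

46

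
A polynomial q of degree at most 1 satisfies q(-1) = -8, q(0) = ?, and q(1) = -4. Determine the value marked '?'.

-6

On equispaced nodes a degree-1 polynomial has vanishing second forward difference, so
  q(-1) - 2·q(0) + q(1) = 0.
Substituting the known values and solving for q(0):
  -2·q(0) = 12
  q(0) = -6.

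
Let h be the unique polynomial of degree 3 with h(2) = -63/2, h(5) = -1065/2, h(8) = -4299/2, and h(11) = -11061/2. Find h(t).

Using the Lagrange interpolation formula with nodes 2, 5, 8, 11:
  L_0(t) = (t - 5)(t - 8)(t - 11) / -162
  L_1(t) = (t - 2)(t - 8)(t - 11) / 54
  L_2(t) = (t - 2)(t - 5)(t - 11) / -54
  L_3(t) = (t - 2)(t - 5)(t - 8) / 162
Then h(t) = -63/2·L_0(t) - 1065/2·L_1(t) - 4299/2·L_2(t) - 11061/2·L_3(t).
Expanding and collecting terms gives h(t) = -4t^3 - 2t^2 + 3t + 5/2.
Check: h(11) = -11061/2. ✓

h(t) = -4t^3 - 2t^2 + 3t + 5/2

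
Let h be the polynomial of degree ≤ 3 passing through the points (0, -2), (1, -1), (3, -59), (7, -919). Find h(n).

h(n) = -3n^3 + 2n^2 + 2n - 2

Write h(n) = an^3 + bn^2 + cn + d. Substituting each data point gives a linear system:
  d = -2
  a + b + c + d = -1
  27a + 9b + 3c + d = -59
  343a + 49b + 7c + d = -919
Solving the system yields a = -3, b = 2, c = 2, d = -2.
So h(n) = -3n³ + 2n² + 2n - 2.
Check: h(7) = -919. ✓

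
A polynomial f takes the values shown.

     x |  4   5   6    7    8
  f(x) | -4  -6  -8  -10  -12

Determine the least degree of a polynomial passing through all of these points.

Forward differences of the values at x = 4, 5, 6, 7, 8:
  f  : -4  -6  -8  -10  -12
  Δ  : -2  -2  -2  -2
  Δ^2: 0  0  0
  Δ^3: 0  0
  Δ^4: 0
The first differences are constant (-2) and nonzero, while all higher differences vanish, so the minimal degree is 1.

1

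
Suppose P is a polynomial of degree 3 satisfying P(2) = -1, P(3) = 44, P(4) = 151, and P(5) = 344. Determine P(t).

P(t) = 4t^3 - 5t^2 - 6t - 1

Using the Lagrange interpolation formula with nodes 2, 3, 4, 5:
  L_0(t) = (t - 3)(t - 4)(t - 5) / -6
  L_1(t) = (t - 2)(t - 4)(t - 5) / 2
  L_2(t) = (t - 2)(t - 3)(t - 5) / -2
  L_3(t) = (t - 2)(t - 3)(t - 4) / 6
Then P(t) = -1·L_0(t) + 44·L_1(t) + 151·L_2(t) + 344·L_3(t).
Expanding and collecting terms gives P(t) = 4t^3 - 5t^2 - 6t - 1.
Check: P(5) = 344. ✓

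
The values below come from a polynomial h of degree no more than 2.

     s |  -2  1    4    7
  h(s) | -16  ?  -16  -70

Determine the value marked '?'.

2

The 3 known points determine the degree-2 polynomial uniquely.
Write h(s) = as^2 + bs + c. Substituting each data point gives a linear system:
  4a - 2b + c = -16
  16a + 4b + c = -16
  49a + 7b + c = -70
Solving the system yields a = -2, b = 4, c = 0.
So h(s) = -2s^2 + 4s.
Then h(1) = 2.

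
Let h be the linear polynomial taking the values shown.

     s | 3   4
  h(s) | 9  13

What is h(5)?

17

Using the Lagrange interpolation formula with nodes 3, 4:
  L_0(s) = (s - 4) / -1
  L_1(s) = (s - 3) / 1
Then h(s) = 9·L_0(s) + 13·L_1(s).
Expanding and collecting terms gives h(s) = 4s - 3.
Evaluating at s = 5: h(5) = 17.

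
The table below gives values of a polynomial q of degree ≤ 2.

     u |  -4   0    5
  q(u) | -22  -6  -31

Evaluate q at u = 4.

Using the Lagrange interpolation formula with nodes -4, 0, 5:
  L_0(u) = u(u - 5) / 36
  L_1(u) = (u + 4)(u - 5) / -20
  L_2(u) = (u + 4)u / 45
Then q(u) = -22·L_0(u) - 6·L_1(u) - 31·L_2(u).
Expanding and collecting terms gives q(u) = -u² - 6.
Evaluating at u = 4: q(4) = -22.

-22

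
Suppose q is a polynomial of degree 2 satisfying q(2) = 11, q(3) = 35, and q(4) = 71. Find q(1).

Using the Lagrange interpolation formula with nodes 2, 3, 4:
  L_0(u) = (u - 3)(u - 4) / 2
  L_1(u) = (u - 2)(u - 4) / -1
  L_2(u) = (u - 2)(u - 3) / 2
Then q(u) = 11·L_0(u) + 35·L_1(u) + 71·L_2(u).
Expanding and collecting terms gives q(u) = 6u^2 - 6u - 1.
Evaluating at u = 1: q(1) = -1.

-1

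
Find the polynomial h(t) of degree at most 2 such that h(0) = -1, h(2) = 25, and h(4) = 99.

Write h(t) = at^2 + bt + c. Substituting each data point gives a linear system:
  c = -1
  4a + 2b + c = 25
  16a + 4b + c = 99
Solving the system yields a = 6, b = 1, c = -1.
So h(t) = 6t^2 + t - 1.
Check: h(2) = 25. ✓

h(t) = 6t^2 + t - 1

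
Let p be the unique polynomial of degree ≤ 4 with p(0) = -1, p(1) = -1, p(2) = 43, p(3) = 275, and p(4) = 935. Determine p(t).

Write p(t) = at^4 + bt^3 + ct^2 + dt + e. Substituting each data point gives a linear system:
  e = -1
  a + b + c + d + e = -1
  16a + 8b + 4c + 2d + e = 43
  81a + 27b + 9c + 3d + e = 275
  256a + 64b + 16c + 4d + e = 935
Solving the system yields a = 4, b = 0, c = -6, d = 2, e = -1.
So p(t) = 4t^4 - 6t^2 + 2t - 1.
Check: p(3) = 275. ✓

p(t) = 4t^4 - 6t^2 + 2t - 1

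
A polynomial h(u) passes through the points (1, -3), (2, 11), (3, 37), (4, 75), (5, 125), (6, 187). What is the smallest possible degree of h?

2

Forward differences of the values at u = 1, 2, 3, 4, 5, 6:
  h  : -3  11  37  75  125  187
  Δ  : 14  26  38  50  62
  Δ^2: 12  12  12  12
  Δ^3: 0  0  0
  Δ^4: 0  0
  Δ^5: 0
The second differences are constant (12) and nonzero, while all higher differences vanish, so the minimal degree is 2.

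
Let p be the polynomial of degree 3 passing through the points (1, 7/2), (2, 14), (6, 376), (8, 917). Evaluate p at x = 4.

107

Write p(x) = ax^3 + bx^2 + cx + d. Substituting each data point gives a linear system:
  a + b + c + d = 7/2
  8a + 4b + 2c + d = 14
  216a + 36b + 6c + d = 376
  512a + 64b + 8c + d = 917
Solving the system yields a = 2, b = -2, c = 5/2, d = 1.
So p(x) = 2x^3 - 2x^2 + (5/2)x + 1.
Then p(4) = 107.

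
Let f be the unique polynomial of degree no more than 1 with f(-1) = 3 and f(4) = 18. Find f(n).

Using the Lagrange interpolation formula with nodes -1, 4:
  L_0(n) = (n - 4) / -5
  L_1(n) = (n + 1) / 5
Then f(n) = 3·L_0(n) + 18·L_1(n).
Expanding and collecting terms gives f(n) = 3n + 6.
Check: f(4) = 18. ✓

f(n) = 3n + 6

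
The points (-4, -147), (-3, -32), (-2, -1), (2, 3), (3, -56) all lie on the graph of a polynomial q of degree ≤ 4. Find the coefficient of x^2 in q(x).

4

Write q(x) = ax^4 + bx^3 + cx^2 + dx + e. Substituting each data point gives a linear system:
  256a - 64b + 16c - 4d + e = -147
  81a - 27b + 9c - 3d + e = -32
  16a - 8b + 4c - 2d + e = -1
  16a + 8b + 4c + 2d + e = 3
  81a + 27b + 9c + 3d + e = -56
Solving the system yields a = -1, b = -1, c = 4, d = 5, e = 1.
So q(x) = -x^4 - x^3 + 4x^2 + 5x + 1.
The coefficient of x^2 is 4.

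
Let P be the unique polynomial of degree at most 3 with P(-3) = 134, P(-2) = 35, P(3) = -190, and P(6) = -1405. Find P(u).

P(u) = -6u^3 - 3u^2 - 1

Write P(u) = au^3 + bu^2 + cu + d. Substituting each data point gives a linear system:
  -27a + 9b - 3c + d = 134
  -8a + 4b - 2c + d = 35
  27a + 9b + 3c + d = -190
  216a + 36b + 6c + d = -1405
Solving the system yields a = -6, b = -3, c = 0, d = -1.
So P(u) = -6u^3 - 3u^2 - 1.
Check: P(-3) = 134. ✓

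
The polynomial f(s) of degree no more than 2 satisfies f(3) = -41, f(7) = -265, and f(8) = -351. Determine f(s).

f(s) = -6s^2 + 4s + 1

Write f(s) = as^2 + bs + c. Substituting each data point gives a linear system:
  9a + 3b + c = -41
  49a + 7b + c = -265
  64a + 8b + c = -351
Solving the system yields a = -6, b = 4, c = 1.
So f(s) = -6s^2 + 4s + 1.
Check: f(3) = -41. ✓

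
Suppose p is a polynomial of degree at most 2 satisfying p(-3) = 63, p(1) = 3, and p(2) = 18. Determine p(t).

p(t) = 6t^2 - 3t

Using the Lagrange interpolation formula with nodes -3, 1, 2:
  L_0(t) = (t - 1)(t - 2) / 20
  L_1(t) = (t + 3)(t - 2) / -4
  L_2(t) = (t + 3)(t - 1) / 5
Then p(t) = 63·L_0(t) + 3·L_1(t) + 18·L_2(t).
Expanding and collecting terms gives p(t) = 6t^2 - 3t.
Check: p(2) = 18. ✓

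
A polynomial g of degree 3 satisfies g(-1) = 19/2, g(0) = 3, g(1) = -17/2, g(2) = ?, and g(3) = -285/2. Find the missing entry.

The 4 known points determine the degree-3 polynomial uniquely.
Write g(u) = au^3 + bu^2 + cu + d. Substituting each data point gives a linear system:
  -a + b - c + d = 19/2
  d = 3
  a + b + c + d = -17/2
  27a + 9b + 3c + d = -285/2
Solving the system yields a = -4, b = -5/2, c = -5, d = 3.
So g(u) = -4u^3 - (5/2)u^2 - 5u + 3.
Then g(2) = -49.

-49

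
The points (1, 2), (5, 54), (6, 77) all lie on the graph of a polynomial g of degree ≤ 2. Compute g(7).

104

Using the Lagrange interpolation formula with nodes 1, 5, 6:
  L_0(x) = (x - 5)(x - 6) / 20
  L_1(x) = (x - 1)(x - 6) / -4
  L_2(x) = (x - 1)(x - 5) / 5
Then g(x) = 2·L_0(x) + 54·L_1(x) + 77·L_2(x).
Expanding and collecting terms gives g(x) = 2x² + x - 1.
Evaluating at x = 7: g(7) = 104.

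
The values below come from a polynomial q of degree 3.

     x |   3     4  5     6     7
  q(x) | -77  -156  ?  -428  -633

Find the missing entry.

-271

On equispaced nodes a degree-3 polynomial has vanishing fourth forward difference, so
  q(3) - 4·q(4) + 6·q(5) - 4·q(6) + q(7) = 0.
Substituting the known values and solving for q(5):
  6·q(5) = -1626
  q(5) = -271.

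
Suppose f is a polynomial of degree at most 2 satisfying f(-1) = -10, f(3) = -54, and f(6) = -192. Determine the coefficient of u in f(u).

Write f(u) = au^2 + bu + c. Substituting each data point gives a linear system:
  a - b + c = -10
  9a + 3b + c = -54
  36a + 6b + c = -192
Solving the system yields a = -5, b = -1, c = -6.
So f(u) = -5u^2 - u - 6.
The coefficient of u is -1.

-1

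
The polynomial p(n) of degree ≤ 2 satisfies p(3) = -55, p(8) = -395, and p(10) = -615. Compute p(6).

Write p(n) = an^2 + bn + c. Substituting each data point gives a linear system:
  9a + 3b + c = -55
  64a + 8b + c = -395
  100a + 10b + c = -615
Solving the system yields a = -6, b = -2, c = 5.
So p(n) = -6n^2 - 2n + 5.
Then p(6) = -223.

-223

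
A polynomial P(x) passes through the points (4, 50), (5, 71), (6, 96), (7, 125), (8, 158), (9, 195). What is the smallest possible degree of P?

Forward differences of the values at x = 4, 5, 6, 7, 8, 9:
  P  : 50  71  96  125  158  195
  Δ  : 21  25  29  33  37
  Δ^2: 4  4  4  4
  Δ^3: 0  0  0
  Δ^4: 0  0
  Δ^5: 0
The second differences are constant (4) and nonzero, while all higher differences vanish, so the minimal degree is 2.

2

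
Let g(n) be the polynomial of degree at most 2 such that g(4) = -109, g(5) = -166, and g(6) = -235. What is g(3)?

Using the Lagrange interpolation formula with nodes 4, 5, 6:
  L_0(n) = (n - 5)(n - 6) / 2
  L_1(n) = (n - 4)(n - 6) / -1
  L_2(n) = (n - 4)(n - 5) / 2
Then g(n) = -109·L_0(n) - 166·L_1(n) - 235·L_2(n).
Expanding and collecting terms gives g(n) = -6n^2 - 3n - 1.
Evaluating at n = 3: g(3) = -64.

-64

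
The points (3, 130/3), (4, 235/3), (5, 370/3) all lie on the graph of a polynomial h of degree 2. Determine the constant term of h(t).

Write h(t) = at^2 + bt + c. Substituting each data point gives a linear system:
  9a + 3b + c = 130/3
  16a + 4b + c = 235/3
  25a + 5b + c = 370/3
Solving the system yields a = 5, b = 0, c = -5/3.
So h(t) = 5t^2 - 5/3.
The constant term is -5/3.

-5/3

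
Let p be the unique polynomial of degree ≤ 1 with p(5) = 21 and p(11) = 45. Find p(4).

17

Using the Lagrange interpolation formula with nodes 5, 11:
  L_0(s) = (s - 11) / -6
  L_1(s) = (s - 5) / 6
Then p(s) = 21·L_0(s) + 45·L_1(s).
Expanding and collecting terms gives p(s) = 4s + 1.
Evaluating at s = 4: p(4) = 17.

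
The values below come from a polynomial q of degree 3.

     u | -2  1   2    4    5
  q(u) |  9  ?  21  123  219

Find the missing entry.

3

The 4 known points determine the degree-3 polynomial uniquely.
Write q(u) = au^3 + bu^2 + cu + d. Substituting each data point gives a linear system:
  -8a + 4b - 2c + d = 9
  8a + 4b + 2c + d = 21
  64a + 16b + 4c + d = 123
  125a + 25b + 5c + d = 219
Solving the system yields a = 1, b = 4, c = -1, d = -1.
So q(u) = u³ + 4u² - u - 1.
Then q(1) = 3.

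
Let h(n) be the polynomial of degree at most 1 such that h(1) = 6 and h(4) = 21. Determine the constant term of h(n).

1

Write h(n) = an + b. Substituting each data point gives a linear system:
  a + b = 6
  4a + b = 21
Solving the system yields a = 5, b = 1.
So h(n) = 5n + 1.
The constant term is 1.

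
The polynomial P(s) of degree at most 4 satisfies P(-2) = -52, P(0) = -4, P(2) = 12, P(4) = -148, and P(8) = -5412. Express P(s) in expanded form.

Write P(s) = as^4 + bs^3 + cs^2 + ds + e. Substituting each data point gives a linear system:
  16a - 8b + 4c - 2d + e = -52
  e = -4
  16a + 8b + 4c + 2d + e = 12
  256a + 64b + 16c + 4d + e = -148
  4096a + 512b + 64c + 8d + e = -5412
Solving the system yields a = -2, b = 5, c = 4, d = -4, e = -4.
So P(s) = -2s⁴ + 5s³ + 4s² - 4s - 4.
Check: P(0) = -4. ✓

P(s) = -2s^4 + 5s^3 + 4s^2 - 4s - 4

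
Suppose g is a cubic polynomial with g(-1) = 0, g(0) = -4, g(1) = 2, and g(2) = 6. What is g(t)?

g(t) = -2t^3 + 5t^2 + 3t - 4

Write g(t) = at^3 + bt^2 + ct + d. Substituting each data point gives a linear system:
  -a + b - c + d = 0
  d = -4
  a + b + c + d = 2
  8a + 4b + 2c + d = 6
Solving the system yields a = -2, b = 5, c = 3, d = -4.
So g(t) = -2t³ + 5t² + 3t - 4.
Check: g(2) = 6. ✓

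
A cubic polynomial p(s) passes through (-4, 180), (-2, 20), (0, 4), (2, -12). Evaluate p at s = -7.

Write p(s) = as^3 + bs^2 + cs + d. Substituting each data point gives a linear system:
  -64a + 16b - 4c + d = 180
  -8a + 4b - 2c + d = 20
  d = 4
  8a + 4b + 2c + d = -12
Solving the system yields a = -3, b = 0, c = 4, d = 4.
So p(s) = -3s^3 + 4s + 4.
Then p(-7) = 1005.

1005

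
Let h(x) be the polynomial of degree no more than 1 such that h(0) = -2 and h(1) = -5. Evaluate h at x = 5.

-17

Write h(x) = ax + b. Substituting each data point gives a linear system:
  b = -2
  a + b = -5
Solving the system yields a = -3, b = -2.
So h(x) = -3x - 2.
Then h(5) = -17.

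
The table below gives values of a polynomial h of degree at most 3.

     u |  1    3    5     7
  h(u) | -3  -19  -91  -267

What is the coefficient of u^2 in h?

Write h(u) = au^3 + bu^2 + cu + d. Substituting each data point gives a linear system:
  a + b + c + d = -3
  27a + 9b + 3c + d = -19
  125a + 25b + 5c + d = -91
  343a + 49b + 7c + d = -267
Solving the system yields a = -1, b = 2, c = -3, d = -1.
So h(u) = -u^3 + 2u^2 - 3u - 1.
The coefficient of u^2 is 2.

2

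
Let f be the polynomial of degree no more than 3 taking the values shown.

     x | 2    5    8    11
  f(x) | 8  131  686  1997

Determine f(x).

f(x) = 2x^3 - 6x^2 + 5x + 6

Using the Lagrange interpolation formula with nodes 2, 5, 8, 11:
  L_0(x) = (x - 5)(x - 8)(x - 11) / -162
  L_1(x) = (x - 2)(x - 8)(x - 11) / 54
  L_2(x) = (x - 2)(x - 5)(x - 11) / -54
  L_3(x) = (x - 2)(x - 5)(x - 8) / 162
Then f(x) = 8·L_0(x) + 131·L_1(x) + 686·L_2(x) + 1997·L_3(x).
Expanding and collecting terms gives f(x) = 2x^3 - 6x^2 + 5x + 6.
Check: f(2) = 8. ✓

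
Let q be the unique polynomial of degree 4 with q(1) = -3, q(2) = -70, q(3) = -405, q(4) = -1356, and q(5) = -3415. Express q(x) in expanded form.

q(x) = -6x^4 + 2x^3 + 4x^2 - 3x

Using the Lagrange interpolation formula with nodes 1, 2, 3, 4, 5:
  L_0(x) = (x - 2)(x - 3)(x - 4)(x - 5) / 24
  L_1(x) = (x - 1)(x - 3)(x - 4)(x - 5) / -6
  L_2(x) = (x - 1)(x - 2)(x - 4)(x - 5) / 4
  L_3(x) = (x - 1)(x - 2)(x - 3)(x - 5) / -6
  L_4(x) = (x - 1)(x - 2)(x - 3)(x - 4) / 24
Then q(x) = -3·L_0(x) - 70·L_1(x) - 405·L_2(x) - 1356·L_3(x) - 3415·L_4(x).
Expanding and collecting terms gives q(x) = -6x^4 + 2x^3 + 4x^2 - 3x.
Check: q(1) = -3. ✓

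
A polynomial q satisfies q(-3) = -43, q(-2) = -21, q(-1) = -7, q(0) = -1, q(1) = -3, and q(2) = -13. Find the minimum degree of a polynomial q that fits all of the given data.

Forward differences of the values at x = -3, -2, -1, 0, 1, 2:
  q  : -43  -21  -7  -1  -3  -13
  Δ  : 22  14  6  -2  -10
  Δ^2: -8  -8  -8  -8
  Δ^3: 0  0  0
  Δ^4: 0  0
  Δ^5: 0
The second differences are constant (-8) and nonzero, while all higher differences vanish, so the minimal degree is 2.

2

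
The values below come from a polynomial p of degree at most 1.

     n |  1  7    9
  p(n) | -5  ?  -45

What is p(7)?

-35

The 2 known points determine the degree-1 polynomial uniquely.
Write p(n) = an + b. Substituting each data point gives a linear system:
  a + b = -5
  9a + b = -45
Solving the system yields a = -5, b = 0.
So p(n) = -5n.
Then p(7) = -35.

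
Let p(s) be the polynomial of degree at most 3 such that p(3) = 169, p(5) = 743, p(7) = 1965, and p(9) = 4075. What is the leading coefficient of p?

Write p(s) = as^3 + bs^2 + cs + d. Substituting each data point gives a linear system:
  27a + 9b + 3c + d = 169
  125a + 25b + 5c + d = 743
  343a + 49b + 7c + d = 1965
  729a + 81b + 9c + d = 4075
Solving the system yields a = 5, b = 6, c = -6, d = -2.
So p(s) = 5s^3 + 6s^2 - 6s - 2.
The leading coefficient is 5.

5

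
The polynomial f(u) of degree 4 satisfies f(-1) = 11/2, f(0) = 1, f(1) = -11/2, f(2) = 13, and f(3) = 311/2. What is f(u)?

f(u) = 3u^4 - (3/2)u^3 - 4u^2 - 4u + 1

Write f(u) = au^4 + bu^3 + cu^2 + du + e. Substituting each data point gives a linear system:
  a - b + c - d + e = 11/2
  e = 1
  a + b + c + d + e = -11/2
  16a + 8b + 4c + 2d + e = 13
  81a + 27b + 9c + 3d + e = 311/2
Solving the system yields a = 3, b = -3/2, c = -4, d = -4, e = 1.
So f(u) = 3u^4 - (3/2)u^3 - 4u^2 - 4u + 1.
Check: f(0) = 1. ✓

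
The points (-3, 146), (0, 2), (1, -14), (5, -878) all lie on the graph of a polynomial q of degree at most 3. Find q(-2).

Using the Lagrange interpolation formula with nodes -3, 0, 1, 5:
  L_0(t) = t(t - 1)(t - 5) / -96
  L_1(t) = (t + 3)(t - 1)(t - 5) / 15
  L_2(t) = (t + 3)t(t - 5) / -16
  L_3(t) = (t + 3)t(t - 1) / 160
Then q(t) = 146·L_0(t) + 2·L_1(t) - 14·L_2(t) - 878·L_3(t).
Expanding and collecting terms gives q(t) = -6t³ - 4t² - 6t + 2.
Evaluating at t = -2: q(-2) = 46.

46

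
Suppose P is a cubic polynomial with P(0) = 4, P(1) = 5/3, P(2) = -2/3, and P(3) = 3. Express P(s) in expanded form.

P(s) = s^3 - 3s^2 - (1/3)s + 4

Using the Lagrange interpolation formula with nodes 0, 1, 2, 3:
  L_0(s) = (s - 1)(s - 2)(s - 3) / -6
  L_1(s) = s(s - 2)(s - 3) / 2
  L_2(s) = s(s - 1)(s - 3) / -2
  L_3(s) = s(s - 1)(s - 2) / 6
Then P(s) = 4·L_0(s) + 5/3·L_1(s) - 2/3·L_2(s) + 3·L_3(s).
Expanding and collecting terms gives P(s) = s³ - 3s² - (1/3)s + 4.
Check: P(2) = -2/3. ✓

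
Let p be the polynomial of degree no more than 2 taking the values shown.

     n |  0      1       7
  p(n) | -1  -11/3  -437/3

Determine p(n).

Write p(n) = an^2 + bn + c. Substituting each data point gives a linear system:
  c = -1
  a + b + c = -11/3
  49a + 7b + c = -437/3
Solving the system yields a = -3, b = 1/3, c = -1.
So p(n) = -3n² + (1/3)n - 1.
Check: p(1) = -11/3. ✓

p(n) = -3n^2 + (1/3)n - 1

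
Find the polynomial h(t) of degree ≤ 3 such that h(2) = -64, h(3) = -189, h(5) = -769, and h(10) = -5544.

Write h(t) = at^3 + bt^2 + ct + d. Substituting each data point gives a linear system:
  8a + 4b + 2c + d = -64
  27a + 9b + 3c + d = -189
  125a + 25b + 5c + d = -769
  1000a + 100b + 10c + d = -5544
Solving the system yields a = -5, b = -5, c = -5, d = 6.
So h(t) = -5t^3 - 5t^2 - 5t + 6.
Check: h(3) = -189. ✓

h(t) = -5t^3 - 5t^2 - 5t + 6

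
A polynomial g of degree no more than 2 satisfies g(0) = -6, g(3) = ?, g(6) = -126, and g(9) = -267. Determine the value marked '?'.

-39

The 3 known points determine the degree-2 polynomial uniquely.
Write g(u) = au^2 + bu + c. Substituting each data point gives a linear system:
  c = -6
  36a + 6b + c = -126
  81a + 9b + c = -267
Solving the system yields a = -3, b = -2, c = -6.
So g(u) = -3u^2 - 2u - 6.
Then g(3) = -39.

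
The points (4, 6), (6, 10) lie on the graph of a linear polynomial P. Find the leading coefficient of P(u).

Write P(u) = au + b. Substituting each data point gives a linear system:
  4a + b = 6
  6a + b = 10
Solving the system yields a = 2, b = -2.
So P(u) = 2u - 2.
The leading coefficient is 2.

2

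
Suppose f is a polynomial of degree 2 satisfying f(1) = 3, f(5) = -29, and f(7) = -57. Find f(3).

-9

Using the Lagrange interpolation formula with nodes 1, 5, 7:
  L_0(u) = (u - 5)(u - 7) / 24
  L_1(u) = (u - 1)(u - 7) / -8
  L_2(u) = (u - 1)(u - 5) / 12
Then f(u) = 3·L_0(u) - 29·L_1(u) - 57·L_2(u).
Expanding and collecting terms gives f(u) = -u^2 - 2u + 6.
Evaluating at u = 3: f(3) = -9.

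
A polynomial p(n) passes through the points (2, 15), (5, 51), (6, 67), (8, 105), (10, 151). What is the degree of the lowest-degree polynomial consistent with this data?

Divided differences on the nodes 2, 5, 6, 8, 10:
  order 0: 15  51  67  105  151
  order 1: 12  16  19  23
  order 2: 1  1  1
  order 3: 0  0
  order 4: 0
The order-2 divided differences are all 1 (nonzero) and every higher order vanishes, so the data lies on a polynomial of degree exactly 2.

2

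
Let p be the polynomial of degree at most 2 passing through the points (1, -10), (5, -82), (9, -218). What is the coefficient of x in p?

-6

Write p(x) = ax^2 + bx + c. Substituting each data point gives a linear system:
  a + b + c = -10
  25a + 5b + c = -82
  81a + 9b + c = -218
Solving the system yields a = -2, b = -6, c = -2.
So p(x) = -2x^2 - 6x - 2.
The coefficient of x is -6.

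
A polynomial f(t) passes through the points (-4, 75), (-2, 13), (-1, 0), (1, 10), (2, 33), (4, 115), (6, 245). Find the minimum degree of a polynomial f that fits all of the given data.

2

Divided differences on the nodes -4, -2, -1, 1, 2, 4, 6:
  order 0: 75  13  0  10  33  115  245
  order 1: -31  -13  5  23  41  65
  order 2: 6  6  6  6  6
  order 3: 0  0  0  0
  order 4: 0  0  0
  order 5: 0  0
  order 6: 0
The order-2 divided differences are all 6 (nonzero) and every higher order vanishes, so the data lies on a polynomial of degree exactly 2.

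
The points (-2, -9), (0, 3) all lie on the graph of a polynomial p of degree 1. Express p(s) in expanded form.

p(s) = 6s + 3

Write p(s) = as + b. Substituting each data point gives a linear system:
  -2a + b = -9
  b = 3
Solving the system yields a = 6, b = 3.
So p(s) = 6s + 3.
Check: p(-2) = -9. ✓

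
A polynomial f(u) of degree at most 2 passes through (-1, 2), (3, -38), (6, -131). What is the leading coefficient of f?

Write f(u) = au^2 + bu + c. Substituting each data point gives a linear system:
  a - b + c = 2
  9a + 3b + c = -38
  36a + 6b + c = -131
Solving the system yields a = -3, b = -4, c = 1.
So f(u) = -3u^2 - 4u + 1.
The leading coefficient is -3.

-3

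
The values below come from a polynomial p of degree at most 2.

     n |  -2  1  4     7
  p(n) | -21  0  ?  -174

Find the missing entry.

The 3 known points determine the degree-2 polynomial uniquely.
Write p(n) = an^2 + bn + c. Substituting each data point gives a linear system:
  4a - 2b + c = -21
  a + b + c = 0
  49a + 7b + c = -174
Solving the system yields a = -4, b = 3, c = 1.
So p(n) = -4n² + 3n + 1.
Then p(4) = -51.

-51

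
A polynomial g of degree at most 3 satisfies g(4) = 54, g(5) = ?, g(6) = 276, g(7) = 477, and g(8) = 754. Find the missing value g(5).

139

The 4 known points determine the degree-3 polynomial uniquely.
Write g(n) = an^3 + bn^2 + cn + d. Substituting each data point gives a linear system:
  64a + 16b + 4c + d = 54
  216a + 36b + 6c + d = 276
  343a + 49b + 7c + d = 477
  512a + 64b + 8c + d = 754
Solving the system yields a = 2, b = -4, c = -1, d = -6.
So g(n) = 2n^3 - 4n^2 - n - 6.
Then g(5) = 139.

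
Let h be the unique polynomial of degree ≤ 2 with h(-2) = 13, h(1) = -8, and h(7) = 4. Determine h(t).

Write h(t) = at^2 + bt + c. Substituting each data point gives a linear system:
  4a - 2b + c = 13
  a + b + c = -8
  49a + 7b + c = 4
Solving the system yields a = 1, b = -6, c = -3.
So h(t) = t^2 - 6t - 3.
Check: h(1) = -8. ✓

h(t) = t^2 - 6t - 3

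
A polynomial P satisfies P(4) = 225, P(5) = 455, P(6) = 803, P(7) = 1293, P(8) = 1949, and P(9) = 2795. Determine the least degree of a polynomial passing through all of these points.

3

Forward differences of the values at n = 4, 5, 6, 7, 8, 9:
  P  : 225  455  803  1293  1949  2795
  Δ  : 230  348  490  656  846
  Δ^2: 118  142  166  190
  Δ^3: 24  24  24
  Δ^4: 0  0
  Δ^5: 0
The third differences are constant (24) and nonzero, while all higher differences vanish, so the minimal degree is 3.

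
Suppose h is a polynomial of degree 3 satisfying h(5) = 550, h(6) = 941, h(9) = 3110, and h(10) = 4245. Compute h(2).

Using the Lagrange interpolation formula with nodes 5, 6, 9, 10:
  L_0(s) = (s - 6)(s - 9)(s - 10) / -20
  L_1(s) = (s - 5)(s - 9)(s - 10) / 12
  L_2(s) = (s - 5)(s - 6)(s - 10) / -12
  L_3(s) = (s - 5)(s - 6)(s - 9) / 20
Then h(s) = 550·L_0(s) + 941·L_1(s) + 3110·L_2(s) + 4245·L_3(s).
Expanding and collecting terms gives h(s) = 4s^3 + 3s^2 - 6s + 5.
Evaluating at s = 2: h(2) = 37.

37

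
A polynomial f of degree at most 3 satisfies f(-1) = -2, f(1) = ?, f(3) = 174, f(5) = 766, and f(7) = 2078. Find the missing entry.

The 4 known points determine the degree-3 polynomial uniquely.
Write f(x) = ax^3 + bx^2 + cx + d. Substituting each data point gives a linear system:
  -a + b - c + d = -2
  27a + 9b + 3c + d = 174
  125a + 25b + 5c + d = 766
  343a + 49b + 7c + d = 2078
Solving the system yields a = 6, b = 0, c = 2, d = 6.
So f(x) = 6x^3 + 2x + 6.
Then f(1) = 14.

14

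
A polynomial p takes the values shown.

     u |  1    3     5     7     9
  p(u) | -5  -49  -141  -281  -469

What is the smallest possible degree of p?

2

Forward differences of the values at u = 1, 3, 5, 7, 9:
  p  : -5  -49  -141  -281  -469
  Δ  : -44  -92  -140  -188
  Δ^2: -48  -48  -48
  Δ^3: 0  0
  Δ^4: 0
The second differences are constant (-48) and nonzero, while all higher differences vanish, so the minimal degree is 2.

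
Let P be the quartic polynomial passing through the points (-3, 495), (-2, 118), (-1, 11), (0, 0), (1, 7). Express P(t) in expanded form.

Write P(t) = at^4 + bt^3 + ct^2 + dt + e. Substituting each data point gives a linear system:
  81a - 27b + 9c - 3d + e = 495
  16a - 8b + 4c - 2d + e = 118
  a - b + c - d + e = 11
  e = 0
  a + b + c + d + e = 7
Solving the system yields a = 4, b = -5, c = 5, d = 3, e = 0.
So P(t) = 4t⁴ - 5t³ + 5t² + 3t.
Check: P(-2) = 118. ✓

P(t) = 4t^4 - 5t^3 + 5t^2 + 3t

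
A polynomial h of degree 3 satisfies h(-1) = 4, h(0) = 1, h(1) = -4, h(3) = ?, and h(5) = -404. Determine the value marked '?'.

-92

The 4 known points determine the degree-3 polynomial uniquely.
Write h(u) = au^3 + bu^2 + cu + d. Substituting each data point gives a linear system:
  -a + b - c + d = 4
  d = 1
  a + b + c + d = -4
  125a + 25b + 5c + d = -404
Solving the system yields a = -3, b = -1, c = -1, d = 1.
So h(u) = -3u^3 - u^2 - u + 1.
Then h(3) = -92.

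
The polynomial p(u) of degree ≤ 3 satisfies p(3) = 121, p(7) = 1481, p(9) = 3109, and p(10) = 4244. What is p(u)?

p(u) = 4u^3 + 3u^2 - 6u + 4

Write p(u) = au^3 + bu^2 + cu + d. Substituting each data point gives a linear system:
  27a + 9b + 3c + d = 121
  343a + 49b + 7c + d = 1481
  729a + 81b + 9c + d = 3109
  1000a + 100b + 10c + d = 4244
Solving the system yields a = 4, b = 3, c = -6, d = 4.
So p(u) = 4u^3 + 3u^2 - 6u + 4.
Check: p(10) = 4244. ✓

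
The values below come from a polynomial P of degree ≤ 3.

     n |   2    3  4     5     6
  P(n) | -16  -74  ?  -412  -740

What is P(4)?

The 4 known points determine the degree-3 polynomial uniquely.
Write P(n) = an^3 + bn^2 + cn + d. Substituting each data point gives a linear system:
  8a + 4b + 2c + d = -16
  27a + 9b + 3c + d = -74
  125a + 25b + 5c + d = -412
  216a + 36b + 6c + d = -740
Solving the system yields a = -4, b = 3, c = 3, d = -2.
So P(n) = -4n^3 + 3n^2 + 3n - 2.
Then P(4) = -198.

-198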